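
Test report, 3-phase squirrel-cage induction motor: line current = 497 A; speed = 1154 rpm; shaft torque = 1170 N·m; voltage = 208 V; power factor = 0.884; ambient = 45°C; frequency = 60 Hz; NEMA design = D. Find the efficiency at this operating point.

89.3 %

ω = 2π × 1154/60 = 120.8 rad/s; P_out = τω = 1170 × 120.8 = 141336 W
P_in = √3·V_L·I_L·cosφ = 1.732 × 208 × 497 × 0.884 = 158278 W
η = P_out / P_in = 141336 / 158278 = 0.893 = 89.3%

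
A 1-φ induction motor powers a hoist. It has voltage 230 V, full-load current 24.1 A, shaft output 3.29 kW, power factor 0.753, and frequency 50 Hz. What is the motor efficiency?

P_out = 3.29 kW = 3290 W
P_in = V·I·cosφ = 230 × 24.1 × 0.753 = 4174 W
η = P_out / P_in = 3290 / 4174 = 0.788 = 78.8%

78.8 %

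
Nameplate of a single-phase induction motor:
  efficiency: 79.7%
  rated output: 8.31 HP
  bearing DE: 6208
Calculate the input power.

7.78 kW

P_out = 8.31 × 746 = 6199 W
P_in = P_out/η = 6199/0.797 = 7778 W = 7.78 kW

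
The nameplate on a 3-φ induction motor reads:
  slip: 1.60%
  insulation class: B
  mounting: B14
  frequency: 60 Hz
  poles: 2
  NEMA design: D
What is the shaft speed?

n_s = 120f/p = 120×60/2 = 3600 rpm
n = n_s(1 − s) = 3600 × (1 − 0.016) = 3542 rpm

3542 rpm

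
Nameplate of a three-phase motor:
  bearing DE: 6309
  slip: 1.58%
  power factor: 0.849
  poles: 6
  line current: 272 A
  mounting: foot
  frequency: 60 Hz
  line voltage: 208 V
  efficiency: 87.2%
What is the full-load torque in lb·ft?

P_in = √3·V·I·cosφ = 1.732 × 208 × 272 × 0.849 = 83193 W
P_out = η·P_in = 0.872 × 83193 = 72544 W
n_s = 120×60/6 = 1200 rpm; n = 1200×(1−0.0158) = 1181 rpm
ω = 2π×1181/60 = 123.7 rad/s
τ = P_out/ω = 72544/123.7 = 586.5 N·m
In lb·ft: 586.5/1.356 = 433 lb·ft

433 lb·ft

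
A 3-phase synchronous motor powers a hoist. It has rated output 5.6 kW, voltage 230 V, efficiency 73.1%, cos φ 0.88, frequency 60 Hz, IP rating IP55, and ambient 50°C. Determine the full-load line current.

21.9 A

P_out = 5.6 kW = 5600 W
P_in = P_out / η = 5600 / 0.731 = 7661 W
I_L = P_in / (√3·V_L·cosφ) = 7661 / (1.732 × 230 × 0.88) = 21.9 A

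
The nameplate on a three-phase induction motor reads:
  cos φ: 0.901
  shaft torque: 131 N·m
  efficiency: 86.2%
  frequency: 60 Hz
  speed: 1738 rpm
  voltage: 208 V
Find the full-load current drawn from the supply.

ω = 2π×1738/60 = 182 rad/s; P_out = τω = 131 × 182 = 23842 W
P_in = P_out / η = 23842 / 0.862 = 27659 W
I_L = P_in / (√3·V_L·cosφ) = 27659 / (1.732 × 208 × 0.901) = 85.2 A

85.2 A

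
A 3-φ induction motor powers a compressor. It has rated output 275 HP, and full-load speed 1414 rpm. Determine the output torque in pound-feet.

P_out = 275 × 746 = 205150 W
ω = 2π × 1414/60 = 148.1 rad/s
τ = P_out/ω = 205150/148.1 = 1385 N·m
In lb·ft: 1385/1.356 = 1020 lb·ft

1020 lb·ft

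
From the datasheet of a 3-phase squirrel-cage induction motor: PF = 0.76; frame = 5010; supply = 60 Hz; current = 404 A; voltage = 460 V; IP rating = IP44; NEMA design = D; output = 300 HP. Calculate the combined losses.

P_in = √3·V·I·cosφ = 1.732×460×404×0.76 = 244625 W
P_out = 300×746 = 223800 W
Losses = P_in − P_out = 244625 − 223800 = 20825 W

20.8 kW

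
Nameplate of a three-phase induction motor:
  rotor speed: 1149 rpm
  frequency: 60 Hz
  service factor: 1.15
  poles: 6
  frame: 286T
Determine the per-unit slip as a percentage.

n_s = 120f/p = 120×60/6 = 1200 rpm
s = (n_s − n)/n_s = (1200 − 1149)/1200 = 0.0425

4.2 %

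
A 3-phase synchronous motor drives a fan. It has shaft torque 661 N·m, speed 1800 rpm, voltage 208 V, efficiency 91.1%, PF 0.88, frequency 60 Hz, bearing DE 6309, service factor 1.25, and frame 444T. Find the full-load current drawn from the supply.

ω = 2π×1800/60 = 188.5 rad/s; P_out = τω = 661 × 188.5 = 124599 W
P_in = P_out / η = 124599 / 0.911 = 136772 W
I_L = P_in / (√3·V_L·cosφ) = 136772 / (1.732 × 208 × 0.88) = 431 A

431 A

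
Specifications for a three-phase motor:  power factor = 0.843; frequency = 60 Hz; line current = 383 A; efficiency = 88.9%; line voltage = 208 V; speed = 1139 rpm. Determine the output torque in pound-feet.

639 lb·ft

P_in = √3·V·I·cosφ = 1.732 × 208 × 383 × 0.843 = 116315 W
P_out = η·P_in = 0.889 × 116315 = 103404 W
n = 1139 rpm
ω = 2π×1139/60 = 119.3 rad/s
τ = P_out/ω = 103404/119.3 = 866.8 N·m
In lb·ft: 866.8/1.356 = 639 lb·ft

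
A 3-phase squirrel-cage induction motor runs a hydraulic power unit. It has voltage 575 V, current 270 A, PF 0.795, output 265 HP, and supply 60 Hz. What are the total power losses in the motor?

16100 W

P_in = √3·V·I·cosφ = 1.732×575×270×0.795 = 213770 W
P_out = 265×746 = 197690 W
Losses = P_in − P_out = 213770 − 197690 = 16080 W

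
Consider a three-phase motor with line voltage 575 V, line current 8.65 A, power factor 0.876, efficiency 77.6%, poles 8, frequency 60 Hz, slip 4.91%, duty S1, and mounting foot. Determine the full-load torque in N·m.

65.3 N·m

P_in = √3·V·I·cosφ = 1.732 × 575 × 8.65 × 0.876 = 7546 W
P_out = η·P_in = 0.776 × 7546 = 5856 W
n_s = 120×60/8 = 900 rpm; n = 900×(1−0.0491) = 856 rpm
ω = 2π×856/60 = 89.64 rad/s
τ = P_out/ω = 5856/89.64 = 65.3 N·m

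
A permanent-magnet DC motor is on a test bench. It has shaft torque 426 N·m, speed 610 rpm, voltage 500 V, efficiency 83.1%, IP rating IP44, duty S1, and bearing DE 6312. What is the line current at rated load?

ω = 2π×610/60 = 63.88 rad/s; P_out = τω = 426 × 63.88 = 27213 W
P_in = P_out / η = 27213 / 0.831 = 32747 W
I = P_in / V = 32747 / 500 = 65.5 A

65.5 A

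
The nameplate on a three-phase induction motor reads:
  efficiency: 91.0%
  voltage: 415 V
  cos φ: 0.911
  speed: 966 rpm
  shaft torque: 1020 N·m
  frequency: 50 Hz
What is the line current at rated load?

ω = 2π×966/60 = 101.2 rad/s; P_out = τω = 1020 × 101.2 = 103224 W
P_in = P_out / η = 103224 / 0.910 = 113433 W
I_L = P_in / (√3·V_L·cosφ) = 113433 / (1.732 × 415 × 0.911) = 173 A

173 A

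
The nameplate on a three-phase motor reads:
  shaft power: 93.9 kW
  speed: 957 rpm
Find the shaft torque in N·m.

937 N·m

ω = 2π × 957/60 = 100.2 rad/s
τ = P/ω = 93900/100.2 = 937 N·m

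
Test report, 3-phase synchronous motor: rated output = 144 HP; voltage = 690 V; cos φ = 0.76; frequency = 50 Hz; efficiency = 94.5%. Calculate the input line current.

125 A

P_out = 144 × 746 = 107424 W
P_in = P_out / η = 107424 / 0.945 = 113676 W
I_L = P_in / (√3·V_L·cosφ) = 113676 / (1.732 × 690 × 0.76) = 125 A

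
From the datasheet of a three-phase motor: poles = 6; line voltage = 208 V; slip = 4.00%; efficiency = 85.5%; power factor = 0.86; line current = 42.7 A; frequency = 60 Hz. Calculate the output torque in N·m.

93.8 N·m

P_in = √3·V·I·cosφ = 1.732 × 208 × 42.7 × 0.86 = 13229 W
P_out = η·P_in = 0.855 × 13229 = 11311 W
n_s = 120×60/6 = 1200 rpm; n = 1200×(1−0.04) = 1152 rpm
ω = 2π×1152/60 = 120.6 rad/s
τ = P_out/ω = 11311/120.6 = 93.8 N·m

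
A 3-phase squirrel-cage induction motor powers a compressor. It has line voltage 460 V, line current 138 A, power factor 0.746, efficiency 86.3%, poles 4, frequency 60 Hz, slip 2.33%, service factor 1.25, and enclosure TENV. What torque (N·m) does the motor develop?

384 N·m

P_in = √3·V·I·cosφ = 1.732 × 460 × 138 × 0.746 = 82021 W
P_out = η·P_in = 0.863 × 82021 = 70784 W
n_s = 120×60/4 = 1800 rpm; n = 1800×(1−0.0233) = 1758 rpm
ω = 2π×1758/60 = 184.1 rad/s
τ = P_out/ω = 70784/184.1 = 384 N·m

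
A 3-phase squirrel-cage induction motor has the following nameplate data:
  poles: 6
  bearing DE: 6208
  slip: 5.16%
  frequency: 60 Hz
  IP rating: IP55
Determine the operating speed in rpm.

n_s = 120f/p = 120×60/6 = 1200 rpm
n = n_s(1 − s) = 1200 × (1 − 0.0516) = 1138 rpm

1138 rpm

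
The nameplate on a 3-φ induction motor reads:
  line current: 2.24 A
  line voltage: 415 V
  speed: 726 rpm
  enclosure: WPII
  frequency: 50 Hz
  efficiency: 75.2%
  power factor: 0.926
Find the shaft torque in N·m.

14.7 N·m

P_in = √3·V·I·cosφ = 1.732 × 415 × 2.24 × 0.926 = 1491 W
P_out = η·P_in = 0.752 × 1491 = 1121 W
n = 726 rpm
ω = 2π×726/60 = 76.03 rad/s
τ = P_out/ω = 1121/76.03 = 14.7 N·m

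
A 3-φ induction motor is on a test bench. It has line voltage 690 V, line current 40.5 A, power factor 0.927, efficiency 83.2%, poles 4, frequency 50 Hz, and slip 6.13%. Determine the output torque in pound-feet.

187 lb·ft

P_in = √3·V·I·cosφ = 1.732 × 690 × 40.5 × 0.927 = 44867 W
P_out = η·P_in = 0.832 × 44867 = 37329 W
n_s = 120×50/4 = 1500 rpm; n = 1500×(1−0.0613) = 1408 rpm
ω = 2π×1408/60 = 147.4 rad/s
τ = P_out/ω = 37329/147.4 = 253.2 N·m
In lb·ft: 253.2/1.356 = 187 lb·ft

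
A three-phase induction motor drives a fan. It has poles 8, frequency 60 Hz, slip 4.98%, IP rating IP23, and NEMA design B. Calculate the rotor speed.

n_s = 120f/p = 120×60/8 = 900 rpm
n = n_s(1 − s) = 900 × (1 − 0.0498) = 855 rpm

855 rpm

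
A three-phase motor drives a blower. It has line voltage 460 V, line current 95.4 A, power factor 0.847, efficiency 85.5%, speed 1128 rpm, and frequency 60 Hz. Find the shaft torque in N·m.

466 N·m

P_in = √3·V·I·cosφ = 1.732 × 460 × 95.4 × 0.847 = 64378 W
P_out = η·P_in = 0.855 × 64378 = 55043 W
n = 1128 rpm
ω = 2π×1128/60 = 118.1 rad/s
τ = P_out/ω = 55043/118.1 = 466 N·m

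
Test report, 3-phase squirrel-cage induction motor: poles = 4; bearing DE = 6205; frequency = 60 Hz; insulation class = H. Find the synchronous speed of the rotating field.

n_s = 120f/p = 120×60/4 = 1800 rpm

1800 rpm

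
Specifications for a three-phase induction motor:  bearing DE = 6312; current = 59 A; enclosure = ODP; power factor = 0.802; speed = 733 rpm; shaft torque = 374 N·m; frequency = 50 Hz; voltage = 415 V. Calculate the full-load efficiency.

ω = 2π × 733/60 = 76.76 rad/s; P_out = τω = 374 × 76.76 = 28708 W
P_in = √3·V_L·I_L·cosφ = 1.732 × 415 × 59 × 0.802 = 34011 W
η = P_out / P_in = 28708 / 34011 = 0.844 = 84.4%

84.4 %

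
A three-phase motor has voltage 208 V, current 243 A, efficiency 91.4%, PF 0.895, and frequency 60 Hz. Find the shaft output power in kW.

P_in = √3·V·I·cosφ = 1.732 × 208 × 243 × 0.895 = 78350 W
P_out = η·P_in = 0.914 × 78350 = 71612 W

71.6 kW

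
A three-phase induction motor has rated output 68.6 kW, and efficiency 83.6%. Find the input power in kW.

P_out = 68600 W
P_in = P_out/η = 68600/0.836 = 82057 W = 82.1 kW

82.1 kW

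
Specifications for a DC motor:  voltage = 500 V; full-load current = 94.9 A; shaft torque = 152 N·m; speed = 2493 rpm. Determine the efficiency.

83.6 %

ω = 2π × 2493/60 = 261.1 rad/s; P_out = τω = 152 × 261.1 = 39687 W
P_in = V·I = 500 × 94.9 = 47450 W
η = P_out / P_in = 39687 / 47450 = 0.836 = 83.6%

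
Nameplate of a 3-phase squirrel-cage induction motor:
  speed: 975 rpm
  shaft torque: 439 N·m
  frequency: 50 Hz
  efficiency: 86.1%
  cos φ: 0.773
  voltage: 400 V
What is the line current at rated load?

97.2 A

ω = 2π×975/60 = 102.1 rad/s; P_out = τω = 439 × 102.1 = 44822 W
P_in = P_out / η = 44822 / 0.861 = 52058 W
I_L = P_in / (√3·V_L·cosφ) = 52058 / (1.732 × 400 × 0.773) = 97.2 A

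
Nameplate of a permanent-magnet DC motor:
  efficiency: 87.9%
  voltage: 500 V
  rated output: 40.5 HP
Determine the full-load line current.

68.7 A

P_out = 40.5 × 746 = 30213 W
P_in = P_out / η = 30213 / 0.879 = 34372 W
I = P_in / V = 34372 / 500 = 68.7 A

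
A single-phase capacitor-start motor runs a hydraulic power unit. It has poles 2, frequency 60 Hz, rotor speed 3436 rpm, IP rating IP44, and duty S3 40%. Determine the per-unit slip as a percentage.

n_s = 120f/p = 120×60/2 = 3600 rpm
s = (n_s − n)/n_s = (3600 − 3436)/3600 = 0.0456

4.56 %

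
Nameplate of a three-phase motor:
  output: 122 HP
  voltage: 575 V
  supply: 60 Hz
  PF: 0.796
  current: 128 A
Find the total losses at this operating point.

10500 W

P_in = √3·V·I·cosφ = 1.732×575×128×0.796 = 101470 W
P_out = 122×746 = 91012 W
Losses = P_in − P_out = 101470 − 91012 = 10458 W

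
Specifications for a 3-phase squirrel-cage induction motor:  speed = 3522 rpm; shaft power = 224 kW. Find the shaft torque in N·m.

ω = 2π × 3522/60 = 368.8 rad/s
τ = P/ω = 224000/368.8 = 607 N·m

607 N·m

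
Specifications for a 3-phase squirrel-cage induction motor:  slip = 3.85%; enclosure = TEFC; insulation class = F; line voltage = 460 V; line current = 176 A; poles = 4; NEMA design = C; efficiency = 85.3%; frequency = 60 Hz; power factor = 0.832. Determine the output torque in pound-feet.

P_in = √3·V·I·cosφ = 1.732 × 460 × 176 × 0.832 = 116665 W
P_out = η·P_in = 0.853 × 116665 = 99515 W
n_s = 120×60/4 = 1800 rpm; n = 1800×(1−0.0385) = 1731 rpm
ω = 2π×1731/60 = 181.3 rad/s
τ = P_out/ω = 99515/181.3 = 548.9 N·m
In lb·ft: 548.9/1.356 = 405 lb·ft

405 lb·ft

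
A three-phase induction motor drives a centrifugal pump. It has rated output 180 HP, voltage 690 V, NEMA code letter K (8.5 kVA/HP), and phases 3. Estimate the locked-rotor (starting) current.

S_LR = 8.5 × 180 = 1530 kVA
I_LR = S_LR/(√3·V_L) = 1530000/(1.732×690) = 1280 A

1280 A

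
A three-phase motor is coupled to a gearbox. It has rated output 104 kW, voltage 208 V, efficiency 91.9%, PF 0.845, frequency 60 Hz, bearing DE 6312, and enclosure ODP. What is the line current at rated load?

P_out = 104 kW = 104000 W
P_in = P_out / η = 104000 / 0.919 = 113166 W
I_L = P_in / (√3·V_L·cosφ) = 113166 / (1.732 × 208 × 0.845) = 372 A

372 A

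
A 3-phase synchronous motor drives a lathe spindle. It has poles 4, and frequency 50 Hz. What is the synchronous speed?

n_s = 120f/p = 120×50/4 = 1500 rpm

1500 rpm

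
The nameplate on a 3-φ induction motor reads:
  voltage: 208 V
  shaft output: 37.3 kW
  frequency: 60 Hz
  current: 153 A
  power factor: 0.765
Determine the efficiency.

88.5 %

P_out = 37.3 kW = 37300 W
P_in = √3·V_L·I_L·cosφ = 1.732 × 208 × 153 × 0.765 = 42166 W
η = P_out / P_in = 37300 / 42166 = 0.885 = 88.5%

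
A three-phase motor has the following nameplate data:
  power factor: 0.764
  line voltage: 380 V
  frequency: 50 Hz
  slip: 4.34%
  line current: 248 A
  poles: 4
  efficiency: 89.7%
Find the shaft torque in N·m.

744 N·m

P_in = √3·V·I·cosφ = 1.732 × 380 × 248 × 0.764 = 124703 W
P_out = η·P_in = 0.897 × 124703 = 111859 W
n_s = 120×50/4 = 1500 rpm; n = 1500×(1−0.0434) = 1435 rpm
ω = 2π×1435/60 = 150.3 rad/s
τ = P_out/ω = 111859/150.3 = 744 N·m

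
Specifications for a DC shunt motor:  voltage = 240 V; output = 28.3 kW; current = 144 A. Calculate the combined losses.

6.26 kW

P_in = V·I = 240×144 = 34560 W
P_out = 28300 W
Losses = P_in − P_out = 34560 − 28300 = 6260 W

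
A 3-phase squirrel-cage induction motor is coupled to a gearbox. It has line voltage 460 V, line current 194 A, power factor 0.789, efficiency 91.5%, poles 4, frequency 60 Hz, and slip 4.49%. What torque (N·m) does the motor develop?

P_in = √3·V·I·cosφ = 1.732 × 460 × 194 × 0.789 = 121951 W
P_out = η·P_in = 0.915 × 121951 = 111585 W
n_s = 120×60/4 = 1800 rpm; n = 1800×(1−0.0449) = 1719 rpm
ω = 2π×1719/60 = 180 rad/s
τ = P_out/ω = 111585/180 = 620 N·m

620 N·m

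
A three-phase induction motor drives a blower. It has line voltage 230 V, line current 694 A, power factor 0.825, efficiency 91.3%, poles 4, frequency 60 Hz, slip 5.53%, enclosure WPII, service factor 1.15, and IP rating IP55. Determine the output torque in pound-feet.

P_in = √3·V·I·cosφ = 1.732 × 230 × 694 × 0.825 = 228081 W
P_out = η·P_in = 0.913 × 228081 = 208238 W
n_s = 120×60/4 = 1800 rpm; n = 1800×(1−0.0553) = 1700 rpm
ω = 2π×1700/60 = 178 rad/s
τ = P_out/ω = 208238/178 = 1170 N·m
In lb·ft: 1170/1.356 = 863 lb·ft

863 lb·ft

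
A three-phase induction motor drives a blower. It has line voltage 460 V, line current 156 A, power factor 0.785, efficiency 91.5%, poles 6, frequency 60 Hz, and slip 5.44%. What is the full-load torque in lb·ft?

554 lb·ft

P_in = √3·V·I·cosφ = 1.732 × 460 × 156 × 0.785 = 97566 W
P_out = η·P_in = 0.915 × 97566 = 89273 W
n_s = 120×60/6 = 1200 rpm; n = 1200×(1−0.0544) = 1135 rpm
ω = 2π×1135/60 = 118.9 rad/s
τ = P_out/ω = 89273/118.9 = 750.8 N·m
In lb·ft: 750.8/1.356 = 554 lb·ft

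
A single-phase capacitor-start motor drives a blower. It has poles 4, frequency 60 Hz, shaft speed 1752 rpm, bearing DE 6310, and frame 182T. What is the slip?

2.67 %

n_s = 120f/p = 120×60/4 = 1800 rpm
s = (n_s − n)/n_s = (1800 − 1752)/1800 = 0.0267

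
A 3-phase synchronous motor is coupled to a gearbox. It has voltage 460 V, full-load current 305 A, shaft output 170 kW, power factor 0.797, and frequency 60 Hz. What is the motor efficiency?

P_out = 170 kW = 170000 W
P_in = √3·V_L·I_L·cosφ = 1.732 × 460 × 305 × 0.797 = 193671 W
η = P_out / P_in = 170000 / 193671 = 0.878 = 87.8%

87.8 %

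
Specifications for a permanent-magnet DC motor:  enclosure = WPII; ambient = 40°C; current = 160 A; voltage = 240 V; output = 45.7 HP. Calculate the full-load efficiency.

P_out = 45.7 × 746 = 34092 W
P_in = V·I = 240 × 160 = 38400 W
η = P_out / P_in = 34092 / 38400 = 0.888 = 88.8%

88.8 %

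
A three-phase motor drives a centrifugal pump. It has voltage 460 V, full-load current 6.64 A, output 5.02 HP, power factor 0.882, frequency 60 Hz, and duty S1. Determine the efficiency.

P_out = 5.02 × 746 = 3745 W
P_in = √3·V_L·I_L·cosφ = 1.732 × 460 × 6.64 × 0.882 = 4666 W
η = P_out / P_in = 3745 / 4666 = 0.803 = 80.3%

80.3 %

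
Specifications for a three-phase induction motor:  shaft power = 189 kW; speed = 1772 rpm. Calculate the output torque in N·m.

ω = 2π × 1772/60 = 185.6 rad/s
τ = P/ω = 189000/185.6 = 1020 N·m

1020 N·m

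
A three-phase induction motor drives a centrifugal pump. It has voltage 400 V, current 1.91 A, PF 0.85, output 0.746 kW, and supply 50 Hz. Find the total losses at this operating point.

P_in = √3·V·I·cosφ = 1.732×400×1.91×0.85 = 1125 W
P_out = 746 W
Losses = P_in − P_out = 1125 − 746 = 379 W

379 W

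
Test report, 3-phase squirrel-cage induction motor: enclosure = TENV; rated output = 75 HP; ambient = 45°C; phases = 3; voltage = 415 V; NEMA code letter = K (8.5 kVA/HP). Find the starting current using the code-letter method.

887 A

S_LR = 8.5 × 75 = 637.5 kVA
I_LR = S_LR/(√3·V_L) = 637500/(1.732×415) = 887 A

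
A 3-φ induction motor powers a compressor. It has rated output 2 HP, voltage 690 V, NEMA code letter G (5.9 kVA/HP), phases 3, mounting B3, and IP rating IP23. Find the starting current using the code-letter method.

S_LR = 5.9 × 2 = 11.8 kVA
I_LR = S_LR/(√3·V_L) = 11800/(1.732×690) = 9.87 A

9.87 A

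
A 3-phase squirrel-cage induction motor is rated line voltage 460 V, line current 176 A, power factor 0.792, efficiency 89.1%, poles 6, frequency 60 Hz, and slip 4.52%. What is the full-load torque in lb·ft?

608 lb·ft

P_in = √3·V·I·cosφ = 1.732 × 460 × 176 × 0.792 = 111056 W
P_out = η·P_in = 0.891 × 111056 = 98951 W
n_s = 120×60/6 = 1200 rpm; n = 1200×(1−0.0452) = 1146 rpm
ω = 2π×1146/60 = 120 rad/s
τ = P_out/ω = 98951/120 = 824.6 N·m
In lb·ft: 824.6/1.356 = 608 lb·ft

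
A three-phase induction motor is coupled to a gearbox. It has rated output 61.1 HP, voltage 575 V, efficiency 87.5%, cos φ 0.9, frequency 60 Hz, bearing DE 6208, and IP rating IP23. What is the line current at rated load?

58.1 A

P_out = 61.1 × 746 = 45581 W
P_in = P_out / η = 45581 / 0.875 = 52093 W
I_L = P_in / (√3·V_L·cosφ) = 52093 / (1.732 × 575 × 0.9) = 58.1 A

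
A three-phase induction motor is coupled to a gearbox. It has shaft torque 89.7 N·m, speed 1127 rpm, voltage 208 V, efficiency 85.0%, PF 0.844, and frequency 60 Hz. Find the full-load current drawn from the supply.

ω = 2π×1127/60 = 118 rad/s; P_out = τω = 89.7 × 118 = 10585 W
P_in = P_out / η = 10585 / 0.850 = 12453 W
I_L = P_in / (√3·V_L·cosφ) = 12453 / (1.732 × 208 × 0.844) = 41 A

41 A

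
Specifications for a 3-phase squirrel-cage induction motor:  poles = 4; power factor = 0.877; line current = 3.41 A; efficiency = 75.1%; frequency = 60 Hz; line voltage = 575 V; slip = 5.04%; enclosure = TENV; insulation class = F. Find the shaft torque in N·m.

12.5 N·m

P_in = √3·V·I·cosφ = 1.732 × 575 × 3.41 × 0.877 = 2978 W
P_out = η·P_in = 0.751 × 2978 = 2236 W
n_s = 120×60/4 = 1800 rpm; n = 1800×(1−0.0504) = 1709 rpm
ω = 2π×1709/60 = 179 rad/s
τ = P_out/ω = 2236/179 = 12.5 N·m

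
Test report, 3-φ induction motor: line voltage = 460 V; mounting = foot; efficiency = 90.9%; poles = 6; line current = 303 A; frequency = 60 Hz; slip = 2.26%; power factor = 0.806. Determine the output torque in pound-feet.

1060 lb·ft

P_in = √3·V·I·cosφ = 1.732 × 460 × 303 × 0.806 = 194573 W
P_out = η·P_in = 0.909 × 194573 = 176867 W
n_s = 120×60/6 = 1200 rpm; n = 1200×(1−0.0226) = 1173 rpm
ω = 2π×1173/60 = 122.8 rad/s
τ = P_out/ω = 176867/122.8 = 1440 N·m
In lb·ft: 1440/1.356 = 1060 lb·ft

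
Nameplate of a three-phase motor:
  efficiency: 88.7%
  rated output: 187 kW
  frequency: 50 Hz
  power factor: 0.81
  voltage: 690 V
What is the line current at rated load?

P_out = 187 kW = 187000 W
P_in = P_out / η = 187000 / 0.887 = 210823 W
I_L = P_in / (√3·V_L·cosφ) = 210823 / (1.732 × 690 × 0.81) = 218 A

218 A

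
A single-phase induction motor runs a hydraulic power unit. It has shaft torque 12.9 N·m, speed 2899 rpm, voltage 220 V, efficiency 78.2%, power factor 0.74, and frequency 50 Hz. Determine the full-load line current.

ω = 2π×2899/60 = 303.6 rad/s; P_out = τω = 12.9 × 303.6 = 3916 W
P_in = P_out / η = 3916 / 0.782 = 5008 W
I = P_in / (V·cosφ) = 5008 / (220 × 0.74) = 30.8 A

30.8 A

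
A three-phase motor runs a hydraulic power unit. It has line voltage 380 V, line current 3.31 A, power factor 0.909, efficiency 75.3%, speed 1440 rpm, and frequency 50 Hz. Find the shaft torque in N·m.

9.89 N·m

P_in = √3·V·I·cosφ = 1.732 × 380 × 3.31 × 0.909 = 1980 W
P_out = η·P_in = 0.753 × 1980 = 1491 W
n = 1440 rpm
ω = 2π×1440/60 = 150.8 rad/s
τ = P_out/ω = 1491/150.8 = 9.89 N·m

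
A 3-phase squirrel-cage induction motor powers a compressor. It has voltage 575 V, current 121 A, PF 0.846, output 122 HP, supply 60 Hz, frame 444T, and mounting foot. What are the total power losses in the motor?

10900 W

P_in = √3·V·I·cosφ = 1.732×575×121×0.846 = 101946 W
P_out = 122×746 = 91012 W
Losses = P_in − P_out = 101946 − 91012 = 10934 W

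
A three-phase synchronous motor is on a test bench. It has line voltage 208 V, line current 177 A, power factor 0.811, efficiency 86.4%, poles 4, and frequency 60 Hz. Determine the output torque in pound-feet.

P_in = √3·V·I·cosφ = 1.732 × 208 × 177 × 0.811 = 51714 W
P_out = η·P_in = 0.864 × 51714 = 44681 W
n = n_s = 120×60/4 = 1800 rpm (synchronous)
ω = 2π×1800/60 = 188.5 rad/s
τ = P_out/ω = 44681/188.5 = 237 N·m
In lb·ft: 237/1.356 = 175 lb·ft

175 lb·ft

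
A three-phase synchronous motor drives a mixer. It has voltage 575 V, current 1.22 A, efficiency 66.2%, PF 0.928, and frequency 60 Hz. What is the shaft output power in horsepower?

P_in = √3·V·I·cosφ = 1.732 × 575 × 1.22 × 0.928 = 1128 W
P_out = η·P_in = 0.662 × 1128 = 747 W
= 747/746 = 1 HP

1 HP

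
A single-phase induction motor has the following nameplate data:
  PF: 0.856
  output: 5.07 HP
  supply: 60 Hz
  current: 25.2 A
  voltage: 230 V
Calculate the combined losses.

1180 W

P_in = V·I·cosφ = 230×25.2×0.856 = 4961 W
P_out = 5.07×746 = 3782 W
Losses = P_in − P_out = 4961 − 3782 = 1179 W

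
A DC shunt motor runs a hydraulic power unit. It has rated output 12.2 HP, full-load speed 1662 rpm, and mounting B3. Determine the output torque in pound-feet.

38.6 lb·ft

P_out = 12.2 × 746 = 9101 W
ω = 2π × 1662/60 = 174 rad/s
τ = P_out/ω = 9101/174 = 52.3 N·m
In lb·ft: 52.3/1.356 = 38.6 lb·ft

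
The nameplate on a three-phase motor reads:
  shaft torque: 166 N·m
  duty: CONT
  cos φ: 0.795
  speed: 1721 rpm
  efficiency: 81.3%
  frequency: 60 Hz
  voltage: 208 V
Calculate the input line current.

ω = 2π×1721/60 = 180.2 rad/s; P_out = τω = 166 × 180.2 = 29913 W
P_in = P_out / η = 29913 / 0.813 = 36793 W
I_L = P_in / (√3·V_L·cosφ) = 36793 / (1.732 × 208 × 0.795) = 128 A

128 A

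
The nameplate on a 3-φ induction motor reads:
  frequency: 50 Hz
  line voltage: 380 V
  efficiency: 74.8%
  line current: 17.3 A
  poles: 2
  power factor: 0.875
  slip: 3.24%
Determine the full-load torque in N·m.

24.5 N·m

P_in = √3·V·I·cosφ = 1.732 × 380 × 17.3 × 0.875 = 9963 W
P_out = η·P_in = 0.748 × 9963 = 7452 W
n_s = 120×50/2 = 3000 rpm; n = 3000×(1−0.0324) = 2903 rpm
ω = 2π×2903/60 = 304 rad/s
τ = P_out/ω = 7452/304 = 24.5 N·m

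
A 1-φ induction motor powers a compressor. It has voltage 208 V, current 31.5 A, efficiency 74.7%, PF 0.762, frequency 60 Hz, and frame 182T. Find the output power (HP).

P_in = V·I·cosφ = 208 × 31.5 × 0.762 = 4993 W
P_out = η·P_in = 0.747 × 4993 = 3730 W
= 3730/746 = 5 HP

5 HP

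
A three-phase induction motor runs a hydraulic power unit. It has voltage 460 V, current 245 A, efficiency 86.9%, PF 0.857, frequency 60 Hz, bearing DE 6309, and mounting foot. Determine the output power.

145 kW

P_in = √3·V·I·cosφ = 1.732 × 460 × 245 × 0.857 = 167283 W
P_out = η·P_in = 0.869 × 167283 = 145369 W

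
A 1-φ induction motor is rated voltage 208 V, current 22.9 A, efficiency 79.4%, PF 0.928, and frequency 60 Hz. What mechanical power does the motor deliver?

3.51 kW

P_in = V·I·cosφ = 208 × 22.9 × 0.928 = 4420 W
P_out = η·P_in = 0.794 × 4420 = 3509 W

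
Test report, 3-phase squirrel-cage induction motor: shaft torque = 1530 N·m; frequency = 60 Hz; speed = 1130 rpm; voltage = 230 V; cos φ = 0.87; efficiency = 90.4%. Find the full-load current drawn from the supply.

ω = 2π×1130/60 = 118.3 rad/s; P_out = τω = 1530 × 118.3 = 180999 W
P_in = P_out / η = 180999 / 0.904 = 200220 W
I_L = P_in / (√3·V_L·cosφ) = 200220 / (1.732 × 230 × 0.87) = 578 A

578 A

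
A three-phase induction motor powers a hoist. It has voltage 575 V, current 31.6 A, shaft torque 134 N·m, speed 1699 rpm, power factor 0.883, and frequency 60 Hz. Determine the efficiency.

ω = 2π × 1699/60 = 177.9 rad/s; P_out = τω = 134 × 177.9 = 23839 W
P_in = √3·V_L·I_L·cosφ = 1.732 × 575 × 31.6 × 0.883 = 27788 W
η = P_out / P_in = 23839 / 27788 = 0.858 = 85.8%

85.8 %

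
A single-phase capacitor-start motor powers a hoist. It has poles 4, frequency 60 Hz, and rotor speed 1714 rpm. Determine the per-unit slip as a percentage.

4.8 %

n_s = 120f/p = 120×60/4 = 1800 rpm
s = (n_s − n)/n_s = (1800 − 1714)/1800 = 0.0478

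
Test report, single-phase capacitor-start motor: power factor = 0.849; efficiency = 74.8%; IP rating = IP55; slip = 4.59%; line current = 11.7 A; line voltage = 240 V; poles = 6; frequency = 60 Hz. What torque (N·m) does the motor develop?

P_in = V·I·cosφ = 240 × 11.7 × 0.849 = 2384 W
P_out = η·P_in = 0.748 × 2384 = 1783 W
n_s = 120×60/6 = 1200 rpm; n = 1200×(1−0.0459) = 1145 rpm
ω = 2π×1145/60 = 119.9 rad/s
τ = P_out/ω = 1783/119.9 = 14.9 N·m

14.9 N·m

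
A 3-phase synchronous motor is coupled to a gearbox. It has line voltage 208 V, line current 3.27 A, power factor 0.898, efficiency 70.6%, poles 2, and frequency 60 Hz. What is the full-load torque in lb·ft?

P_in = √3·V·I·cosφ = 1.732 × 208 × 3.27 × 0.898 = 1058 W
P_out = η·P_in = 0.706 × 1058 = 747 W
n = n_s = 120×60/2 = 3600 rpm (synchronous)
ω = 2π×3600/60 = 377 rad/s
τ = P_out/ω = 747/377 = 1.981 N·m
In lb·ft: 1.981/1.356 = 1.46 lb·ft

1.46 lb·ft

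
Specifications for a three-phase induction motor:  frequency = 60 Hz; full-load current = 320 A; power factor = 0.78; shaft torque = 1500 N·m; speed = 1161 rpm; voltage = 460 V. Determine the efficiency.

ω = 2π × 1161/60 = 121.6 rad/s; P_out = τω = 1500 × 121.6 = 182400 W
P_in = √3·V_L·I_L·cosφ = 1.732 × 460 × 320 × 0.78 = 198861 W
η = P_out / P_in = 182400 / 198861 = 0.917 = 91.7%

91.7 %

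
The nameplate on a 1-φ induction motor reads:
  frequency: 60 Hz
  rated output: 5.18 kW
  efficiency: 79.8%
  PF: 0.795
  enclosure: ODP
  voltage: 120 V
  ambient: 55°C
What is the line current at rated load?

68 A

P_out = 5.18 kW = 5180 W
P_in = P_out / η = 5180 / 0.798 = 6491 W
I = P_in / (V·cosφ) = 6491 / (120 × 0.795) = 68 A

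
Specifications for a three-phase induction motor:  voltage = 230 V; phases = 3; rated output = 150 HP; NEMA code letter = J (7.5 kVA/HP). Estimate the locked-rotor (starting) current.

S_LR = 7.5 × 150 = 1125 kVA
I_LR = S_LR/(√3·V_L) = 1125000/(1.732×230) = 2820 A

2820 A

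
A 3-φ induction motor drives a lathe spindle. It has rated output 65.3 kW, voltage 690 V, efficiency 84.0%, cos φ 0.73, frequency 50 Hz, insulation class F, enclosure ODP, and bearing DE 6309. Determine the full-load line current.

89.1 A

P_out = 65.3 kW = 65300 W
P_in = P_out / η = 65300 / 0.840 = 77738 W
I_L = P_in / (√3·V_L·cosφ) = 77738 / (1.732 × 690 × 0.73) = 89.1 A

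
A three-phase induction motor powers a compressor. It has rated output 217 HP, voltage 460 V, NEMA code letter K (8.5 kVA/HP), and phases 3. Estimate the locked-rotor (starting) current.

2320 A

S_LR = 8.5 × 217 = 1844.5 kVA
I_LR = S_LR/(√3·V_L) = 1844500/(1.732×460) = 2320 A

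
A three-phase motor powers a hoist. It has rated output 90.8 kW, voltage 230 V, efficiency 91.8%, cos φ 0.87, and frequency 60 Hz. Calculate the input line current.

285 A

P_out = 90.8 kW = 90800 W
P_in = P_out / η = 90800 / 0.918 = 98911 W
I_L = P_in / (√3·V_L·cosφ) = 98911 / (1.732 × 230 × 0.87) = 285 A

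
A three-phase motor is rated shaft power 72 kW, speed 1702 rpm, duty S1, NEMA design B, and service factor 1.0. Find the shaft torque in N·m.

404 N·m

ω = 2π × 1702/60 = 178.2 rad/s
τ = P/ω = 72000/178.2 = 404 N·m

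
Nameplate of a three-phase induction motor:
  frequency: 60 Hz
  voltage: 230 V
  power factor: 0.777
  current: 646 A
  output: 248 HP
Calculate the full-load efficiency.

P_out = 248 × 746 = 185008 W
P_in = √3·V_L·I_L·cosφ = 1.732 × 230 × 646 × 0.777 = 199954 W
η = P_out / P_in = 185008 / 199954 = 0.925 = 92.5%

92.5 %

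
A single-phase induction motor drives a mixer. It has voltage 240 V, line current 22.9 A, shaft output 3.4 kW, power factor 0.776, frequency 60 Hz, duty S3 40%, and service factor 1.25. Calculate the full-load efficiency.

79.7 %

P_out = 3.4 kW = 3400 W
P_in = V·I·cosφ = 240 × 22.9 × 0.776 = 4265 W
η = P_out / P_in = 3400 / 4265 = 0.797 = 79.7%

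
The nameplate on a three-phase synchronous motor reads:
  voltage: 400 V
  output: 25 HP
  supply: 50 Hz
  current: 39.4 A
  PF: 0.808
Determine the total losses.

3410 W

P_in = √3·V·I·cosφ = 1.732×400×39.4×0.808 = 22055 W
P_out = 25×746 = 18650 W
Losses = P_in − P_out = 22055 − 18650 = 3405 W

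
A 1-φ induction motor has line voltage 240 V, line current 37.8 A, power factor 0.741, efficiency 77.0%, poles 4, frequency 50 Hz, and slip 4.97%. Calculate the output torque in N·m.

34.7 N·m

P_in = V·I·cosφ = 240 × 37.8 × 0.741 = 6722 W
P_out = η·P_in = 0.77 × 6722 = 5176 W
n_s = 120×50/4 = 1500 rpm; n = 1500×(1−0.0497) = 1425 rpm
ω = 2π×1425/60 = 149.2 rad/s
τ = P_out/ω = 5176/149.2 = 34.7 N·m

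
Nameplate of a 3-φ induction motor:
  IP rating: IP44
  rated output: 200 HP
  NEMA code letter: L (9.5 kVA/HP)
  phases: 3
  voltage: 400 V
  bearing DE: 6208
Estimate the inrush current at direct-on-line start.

S_LR = 9.5 × 200 = 1900 kVA
I_LR = S_LR/(√3·V_L) = 1900000/(1.732×400) = 2740 A

2740 A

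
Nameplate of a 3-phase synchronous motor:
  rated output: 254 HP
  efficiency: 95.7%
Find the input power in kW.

P_out = 254 × 746 = 189484 W
P_in = P_out/η = 189484/0.957 = 197998 W = 198 kW

198 kW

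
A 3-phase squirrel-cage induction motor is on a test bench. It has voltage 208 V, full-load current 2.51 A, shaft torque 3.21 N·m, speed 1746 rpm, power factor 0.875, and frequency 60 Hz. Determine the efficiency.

ω = 2π × 1746/60 = 182.8 rad/s; P_out = τω = 3.21 × 182.8 = 587 W
P_in = √3·V_L·I_L·cosφ = 1.732 × 208 × 2.51 × 0.875 = 791 W
η = P_out / P_in = 587 / 791 = 0.742 = 74.2%

74.2 %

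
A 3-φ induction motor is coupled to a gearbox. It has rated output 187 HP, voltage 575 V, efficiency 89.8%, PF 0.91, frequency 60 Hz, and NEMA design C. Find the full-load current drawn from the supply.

P_out = 187 × 746 = 139502 W
P_in = P_out / η = 139502 / 0.898 = 155347 W
I_L = P_in / (√3·V_L·cosφ) = 155347 / (1.732 × 575 × 0.91) = 171 A

171 A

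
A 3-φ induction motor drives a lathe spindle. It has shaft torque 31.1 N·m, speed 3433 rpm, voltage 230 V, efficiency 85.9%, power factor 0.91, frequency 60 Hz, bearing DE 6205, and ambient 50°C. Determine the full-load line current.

ω = 2π×3433/60 = 359.5 rad/s; P_out = τω = 31.1 × 359.5 = 11180 W
P_in = P_out / η = 11180 / 0.859 = 13015 W
I_L = P_in / (√3·V_L·cosφ) = 13015 / (1.732 × 230 × 0.91) = 35.9 A

35.9 A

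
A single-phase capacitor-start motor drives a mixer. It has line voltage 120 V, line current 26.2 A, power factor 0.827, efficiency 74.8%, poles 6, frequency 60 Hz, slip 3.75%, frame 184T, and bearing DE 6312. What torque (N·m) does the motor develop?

P_in = V·I·cosφ = 120 × 26.2 × 0.827 = 2600 W
P_out = η·P_in = 0.748 × 2600 = 1945 W
n_s = 120×60/6 = 1200 rpm; n = 1200×(1−0.0375) = 1155 rpm
ω = 2π×1155/60 = 121 rad/s
τ = P_out/ω = 1945/121 = 16.1 N·m

16.1 N·m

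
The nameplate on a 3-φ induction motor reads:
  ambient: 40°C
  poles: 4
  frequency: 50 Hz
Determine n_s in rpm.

n_s = 120f/p = 120×50/4 = 1500 rpm

1500 rpm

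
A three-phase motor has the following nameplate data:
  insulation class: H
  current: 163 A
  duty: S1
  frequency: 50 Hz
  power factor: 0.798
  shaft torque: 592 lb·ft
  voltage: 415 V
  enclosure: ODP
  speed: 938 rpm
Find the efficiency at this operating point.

τ = 592 lb·ft × 1.356 = 802.8 N·m
ω = 2π × 938/60 = 98.23 rad/s; P_out = τω = 802.8 × 98.23 = 78859 W
P_in = √3·V_L·I_L·cosφ = 1.732 × 415 × 163 × 0.798 = 93495 W
η = P_out / P_in = 78859 / 93495 = 0.843 = 84.3%

84.3 %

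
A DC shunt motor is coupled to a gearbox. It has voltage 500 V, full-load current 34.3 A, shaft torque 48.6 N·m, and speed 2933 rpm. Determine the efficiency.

ω = 2π × 2933/60 = 307.1 rad/s; P_out = τω = 48.6 × 307.1 = 14925 W
P_in = V·I = 500 × 34.3 = 17150 W
η = P_out / P_in = 14925 / 17150 = 0.870 = 87.0%

87.0 %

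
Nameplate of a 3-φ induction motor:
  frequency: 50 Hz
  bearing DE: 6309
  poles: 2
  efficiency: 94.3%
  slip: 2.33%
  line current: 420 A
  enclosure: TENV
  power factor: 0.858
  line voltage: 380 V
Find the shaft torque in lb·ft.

538 lb·ft

P_in = √3·V·I·cosφ = 1.732 × 380 × 420 × 0.858 = 237175 W
P_out = η·P_in = 0.943 × 237175 = 223656 W
n_s = 120×50/2 = 3000 rpm; n = 3000×(1−0.0233) = 2930 rpm
ω = 2π×2930/60 = 306.8 rad/s
τ = P_out/ω = 223656/306.8 = 729 N·m
In lb·ft: 729/1.356 = 538 lb·ft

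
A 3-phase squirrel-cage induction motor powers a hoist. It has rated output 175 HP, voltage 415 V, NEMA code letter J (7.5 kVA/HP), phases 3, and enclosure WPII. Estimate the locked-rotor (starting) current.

1830 A

S_LR = 7.5 × 175 = 1312.5 kVA
I_LR = S_LR/(√3·V_L) = 1312500/(1.732×415) = 1830 A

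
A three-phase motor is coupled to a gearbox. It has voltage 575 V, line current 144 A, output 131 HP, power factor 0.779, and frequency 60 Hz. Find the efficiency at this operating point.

P_out = 131 × 746 = 97726 W
P_in = √3·V_L·I_L·cosφ = 1.732 × 575 × 144 × 0.779 = 111716 W
η = P_out / P_in = 97726 / 111716 = 0.875 = 87.5%

87.5 %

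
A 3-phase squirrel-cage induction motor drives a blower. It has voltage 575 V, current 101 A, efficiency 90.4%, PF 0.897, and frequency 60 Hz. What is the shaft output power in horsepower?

109 HP

P_in = √3·V·I·cosφ = 1.732 × 575 × 101 × 0.897 = 90226 W
P_out = η·P_in = 0.904 × 90226 = 81564 W
= 81564/746 = 109 HP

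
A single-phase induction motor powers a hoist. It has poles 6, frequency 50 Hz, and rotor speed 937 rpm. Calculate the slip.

n_s = 120f/p = 120×50/6 = 1000 rpm
s = (n_s − n)/n_s = (1000 − 937)/1000 = 0.0630

6.30 %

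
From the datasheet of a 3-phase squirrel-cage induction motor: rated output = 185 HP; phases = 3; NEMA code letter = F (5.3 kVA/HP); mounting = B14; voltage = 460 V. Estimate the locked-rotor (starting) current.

S_LR = 5.3 × 185 = 980.5 kVA
I_LR = S_LR/(√3·V_L) = 980500/(1.732×460) = 1230 A

1230 A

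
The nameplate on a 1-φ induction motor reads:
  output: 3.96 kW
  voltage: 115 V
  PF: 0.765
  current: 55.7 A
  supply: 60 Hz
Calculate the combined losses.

P_in = V·I·cosφ = 115×55.7×0.765 = 4900 W
P_out = 3960 W
Losses = P_in − P_out = 4900 − 3960 = 940 W

940 W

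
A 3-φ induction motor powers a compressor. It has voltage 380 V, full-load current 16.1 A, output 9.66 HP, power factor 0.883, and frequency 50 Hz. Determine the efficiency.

P_out = 9.66 × 746 = 7206 W
P_in = √3·V_L·I_L·cosφ = 1.732 × 380 × 16.1 × 0.883 = 9357 W
η = P_out / P_in = 7206 / 9357 = 0.770 = 77.0%

77.0 %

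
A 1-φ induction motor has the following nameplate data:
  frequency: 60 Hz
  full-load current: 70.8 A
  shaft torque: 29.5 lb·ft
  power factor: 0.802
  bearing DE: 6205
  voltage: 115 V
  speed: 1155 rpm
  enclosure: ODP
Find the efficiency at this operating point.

τ = 29.5 lb·ft × 1.356 = 40 N·m
ω = 2π × 1155/60 = 121 rad/s; P_out = τω = 40 × 121 = 4840 W
P_in = V·I·cosφ = 115 × 70.8 × 0.802 = 6530 W
η = P_out / P_in = 4840 / 6530 = 0.741 = 74.1%

74.1 %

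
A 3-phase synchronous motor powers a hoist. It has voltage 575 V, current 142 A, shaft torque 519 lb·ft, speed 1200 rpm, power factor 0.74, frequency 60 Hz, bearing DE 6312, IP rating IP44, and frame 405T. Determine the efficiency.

τ = 519 lb·ft × 1.356 = 703.8 N·m
ω = 2π × 1200/60 = 125.7 rad/s; P_out = τω = 703.8 × 125.7 = 88468 W
P_in = √3·V_L·I_L·cosφ = 1.732 × 575 × 142 × 0.74 = 104649 W
η = P_out / P_in = 88468 / 104649 = 0.845 = 84.5%

84.5 %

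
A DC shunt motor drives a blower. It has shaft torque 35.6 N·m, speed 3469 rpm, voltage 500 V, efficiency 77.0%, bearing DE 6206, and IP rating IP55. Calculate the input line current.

33.6 A

ω = 2π×3469/60 = 363.3 rad/s; P_out = τω = 35.6 × 363.3 = 12933 W
P_in = P_out / η = 12933 / 0.770 = 16796 W
I = P_in / V = 16796 / 500 = 33.6 A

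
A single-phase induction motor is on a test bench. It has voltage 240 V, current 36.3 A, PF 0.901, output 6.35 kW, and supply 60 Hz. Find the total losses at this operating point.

1500 W

P_in = V·I·cosφ = 240×36.3×0.901 = 7850 W
P_out = 6350 W
Losses = P_in − P_out = 7850 − 6350 = 1500 W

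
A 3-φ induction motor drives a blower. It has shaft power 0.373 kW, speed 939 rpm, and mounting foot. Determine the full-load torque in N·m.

3.79 N·m

ω = 2π × 939/60 = 98.33 rad/s
τ = P/ω = 373/98.33 = 3.79 N·m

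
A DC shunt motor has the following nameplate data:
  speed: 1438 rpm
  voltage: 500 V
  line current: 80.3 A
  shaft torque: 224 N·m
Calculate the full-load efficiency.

84.0 %

ω = 2π × 1438/60 = 150.6 rad/s; P_out = τω = 224 × 150.6 = 33734 W
P_in = V·I = 500 × 80.3 = 40150 W
η = P_out / P_in = 33734 / 40150 = 0.840 = 84.0%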